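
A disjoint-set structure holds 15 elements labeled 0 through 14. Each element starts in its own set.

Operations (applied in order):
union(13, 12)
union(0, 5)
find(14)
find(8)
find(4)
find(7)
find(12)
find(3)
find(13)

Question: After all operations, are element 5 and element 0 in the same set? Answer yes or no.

Answer: yes

Derivation:
Step 1: union(13, 12) -> merged; set of 13 now {12, 13}
Step 2: union(0, 5) -> merged; set of 0 now {0, 5}
Step 3: find(14) -> no change; set of 14 is {14}
Step 4: find(8) -> no change; set of 8 is {8}
Step 5: find(4) -> no change; set of 4 is {4}
Step 6: find(7) -> no change; set of 7 is {7}
Step 7: find(12) -> no change; set of 12 is {12, 13}
Step 8: find(3) -> no change; set of 3 is {3}
Step 9: find(13) -> no change; set of 13 is {12, 13}
Set of 5: {0, 5}; 0 is a member.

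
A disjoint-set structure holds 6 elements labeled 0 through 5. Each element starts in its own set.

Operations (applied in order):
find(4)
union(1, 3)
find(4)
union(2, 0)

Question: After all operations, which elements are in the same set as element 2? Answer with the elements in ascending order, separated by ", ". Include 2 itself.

Step 1: find(4) -> no change; set of 4 is {4}
Step 2: union(1, 3) -> merged; set of 1 now {1, 3}
Step 3: find(4) -> no change; set of 4 is {4}
Step 4: union(2, 0) -> merged; set of 2 now {0, 2}
Component of 2: {0, 2}

Answer: 0, 2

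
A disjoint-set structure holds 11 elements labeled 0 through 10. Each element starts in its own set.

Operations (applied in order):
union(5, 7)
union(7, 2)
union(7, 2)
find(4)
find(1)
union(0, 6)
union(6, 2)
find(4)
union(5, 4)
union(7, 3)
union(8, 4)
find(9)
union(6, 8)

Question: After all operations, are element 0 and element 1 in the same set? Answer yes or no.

Step 1: union(5, 7) -> merged; set of 5 now {5, 7}
Step 2: union(7, 2) -> merged; set of 7 now {2, 5, 7}
Step 3: union(7, 2) -> already same set; set of 7 now {2, 5, 7}
Step 4: find(4) -> no change; set of 4 is {4}
Step 5: find(1) -> no change; set of 1 is {1}
Step 6: union(0, 6) -> merged; set of 0 now {0, 6}
Step 7: union(6, 2) -> merged; set of 6 now {0, 2, 5, 6, 7}
Step 8: find(4) -> no change; set of 4 is {4}
Step 9: union(5, 4) -> merged; set of 5 now {0, 2, 4, 5, 6, 7}
Step 10: union(7, 3) -> merged; set of 7 now {0, 2, 3, 4, 5, 6, 7}
Step 11: union(8, 4) -> merged; set of 8 now {0, 2, 3, 4, 5, 6, 7, 8}
Step 12: find(9) -> no change; set of 9 is {9}
Step 13: union(6, 8) -> already same set; set of 6 now {0, 2, 3, 4, 5, 6, 7, 8}
Set of 0: {0, 2, 3, 4, 5, 6, 7, 8}; 1 is not a member.

Answer: no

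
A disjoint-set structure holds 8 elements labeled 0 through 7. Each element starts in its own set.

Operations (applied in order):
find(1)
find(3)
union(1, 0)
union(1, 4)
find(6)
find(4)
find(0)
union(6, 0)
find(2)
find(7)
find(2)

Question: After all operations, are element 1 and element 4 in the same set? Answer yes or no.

Step 1: find(1) -> no change; set of 1 is {1}
Step 2: find(3) -> no change; set of 3 is {3}
Step 3: union(1, 0) -> merged; set of 1 now {0, 1}
Step 4: union(1, 4) -> merged; set of 1 now {0, 1, 4}
Step 5: find(6) -> no change; set of 6 is {6}
Step 6: find(4) -> no change; set of 4 is {0, 1, 4}
Step 7: find(0) -> no change; set of 0 is {0, 1, 4}
Step 8: union(6, 0) -> merged; set of 6 now {0, 1, 4, 6}
Step 9: find(2) -> no change; set of 2 is {2}
Step 10: find(7) -> no change; set of 7 is {7}
Step 11: find(2) -> no change; set of 2 is {2}
Set of 1: {0, 1, 4, 6}; 4 is a member.

Answer: yes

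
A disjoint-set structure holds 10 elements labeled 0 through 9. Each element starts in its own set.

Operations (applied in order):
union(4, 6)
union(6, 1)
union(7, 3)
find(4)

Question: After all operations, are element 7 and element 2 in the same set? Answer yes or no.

Step 1: union(4, 6) -> merged; set of 4 now {4, 6}
Step 2: union(6, 1) -> merged; set of 6 now {1, 4, 6}
Step 3: union(7, 3) -> merged; set of 7 now {3, 7}
Step 4: find(4) -> no change; set of 4 is {1, 4, 6}
Set of 7: {3, 7}; 2 is not a member.

Answer: no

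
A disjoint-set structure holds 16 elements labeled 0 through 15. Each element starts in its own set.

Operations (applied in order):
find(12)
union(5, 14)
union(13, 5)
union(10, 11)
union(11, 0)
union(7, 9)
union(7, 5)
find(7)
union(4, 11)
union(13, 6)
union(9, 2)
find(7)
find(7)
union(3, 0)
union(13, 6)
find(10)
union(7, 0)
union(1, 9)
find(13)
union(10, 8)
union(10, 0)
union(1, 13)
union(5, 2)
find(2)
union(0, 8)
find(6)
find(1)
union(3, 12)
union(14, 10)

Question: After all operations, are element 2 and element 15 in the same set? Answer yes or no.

Step 1: find(12) -> no change; set of 12 is {12}
Step 2: union(5, 14) -> merged; set of 5 now {5, 14}
Step 3: union(13, 5) -> merged; set of 13 now {5, 13, 14}
Step 4: union(10, 11) -> merged; set of 10 now {10, 11}
Step 5: union(11, 0) -> merged; set of 11 now {0, 10, 11}
Step 6: union(7, 9) -> merged; set of 7 now {7, 9}
Step 7: union(7, 5) -> merged; set of 7 now {5, 7, 9, 13, 14}
Step 8: find(7) -> no change; set of 7 is {5, 7, 9, 13, 14}
Step 9: union(4, 11) -> merged; set of 4 now {0, 4, 10, 11}
Step 10: union(13, 6) -> merged; set of 13 now {5, 6, 7, 9, 13, 14}
Step 11: union(9, 2) -> merged; set of 9 now {2, 5, 6, 7, 9, 13, 14}
Step 12: find(7) -> no change; set of 7 is {2, 5, 6, 7, 9, 13, 14}
Step 13: find(7) -> no change; set of 7 is {2, 5, 6, 7, 9, 13, 14}
Step 14: union(3, 0) -> merged; set of 3 now {0, 3, 4, 10, 11}
Step 15: union(13, 6) -> already same set; set of 13 now {2, 5, 6, 7, 9, 13, 14}
Step 16: find(10) -> no change; set of 10 is {0, 3, 4, 10, 11}
Step 17: union(7, 0) -> merged; set of 7 now {0, 2, 3, 4, 5, 6, 7, 9, 10, 11, 13, 14}
Step 18: union(1, 9) -> merged; set of 1 now {0, 1, 2, 3, 4, 5, 6, 7, 9, 10, 11, 13, 14}
Step 19: find(13) -> no change; set of 13 is {0, 1, 2, 3, 4, 5, 6, 7, 9, 10, 11, 13, 14}
Step 20: union(10, 8) -> merged; set of 10 now {0, 1, 2, 3, 4, 5, 6, 7, 8, 9, 10, 11, 13, 14}
Step 21: union(10, 0) -> already same set; set of 10 now {0, 1, 2, 3, 4, 5, 6, 7, 8, 9, 10, 11, 13, 14}
Step 22: union(1, 13) -> already same set; set of 1 now {0, 1, 2, 3, 4, 5, 6, 7, 8, 9, 10, 11, 13, 14}
Step 23: union(5, 2) -> already same set; set of 5 now {0, 1, 2, 3, 4, 5, 6, 7, 8, 9, 10, 11, 13, 14}
Step 24: find(2) -> no change; set of 2 is {0, 1, 2, 3, 4, 5, 6, 7, 8, 9, 10, 11, 13, 14}
Step 25: union(0, 8) -> already same set; set of 0 now {0, 1, 2, 3, 4, 5, 6, 7, 8, 9, 10, 11, 13, 14}
Step 26: find(6) -> no change; set of 6 is {0, 1, 2, 3, 4, 5, 6, 7, 8, 9, 10, 11, 13, 14}
Step 27: find(1) -> no change; set of 1 is {0, 1, 2, 3, 4, 5, 6, 7, 8, 9, 10, 11, 13, 14}
Step 28: union(3, 12) -> merged; set of 3 now {0, 1, 2, 3, 4, 5, 6, 7, 8, 9, 10, 11, 12, 13, 14}
Step 29: union(14, 10) -> already same set; set of 14 now {0, 1, 2, 3, 4, 5, 6, 7, 8, 9, 10, 11, 12, 13, 14}
Set of 2: {0, 1, 2, 3, 4, 5, 6, 7, 8, 9, 10, 11, 12, 13, 14}; 15 is not a member.

Answer: no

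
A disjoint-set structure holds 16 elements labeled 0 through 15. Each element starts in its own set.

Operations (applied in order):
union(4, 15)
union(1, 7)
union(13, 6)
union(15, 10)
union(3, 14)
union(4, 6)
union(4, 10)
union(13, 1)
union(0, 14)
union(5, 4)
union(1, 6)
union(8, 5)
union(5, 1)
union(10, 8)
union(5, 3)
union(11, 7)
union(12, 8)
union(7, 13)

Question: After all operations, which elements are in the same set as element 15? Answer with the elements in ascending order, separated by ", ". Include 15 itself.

Step 1: union(4, 15) -> merged; set of 4 now {4, 15}
Step 2: union(1, 7) -> merged; set of 1 now {1, 7}
Step 3: union(13, 6) -> merged; set of 13 now {6, 13}
Step 4: union(15, 10) -> merged; set of 15 now {4, 10, 15}
Step 5: union(3, 14) -> merged; set of 3 now {3, 14}
Step 6: union(4, 6) -> merged; set of 4 now {4, 6, 10, 13, 15}
Step 7: union(4, 10) -> already same set; set of 4 now {4, 6, 10, 13, 15}
Step 8: union(13, 1) -> merged; set of 13 now {1, 4, 6, 7, 10, 13, 15}
Step 9: union(0, 14) -> merged; set of 0 now {0, 3, 14}
Step 10: union(5, 4) -> merged; set of 5 now {1, 4, 5, 6, 7, 10, 13, 15}
Step 11: union(1, 6) -> already same set; set of 1 now {1, 4, 5, 6, 7, 10, 13, 15}
Step 12: union(8, 5) -> merged; set of 8 now {1, 4, 5, 6, 7, 8, 10, 13, 15}
Step 13: union(5, 1) -> already same set; set of 5 now {1, 4, 5, 6, 7, 8, 10, 13, 15}
Step 14: union(10, 8) -> already same set; set of 10 now {1, 4, 5, 6, 7, 8, 10, 13, 15}
Step 15: union(5, 3) -> merged; set of 5 now {0, 1, 3, 4, 5, 6, 7, 8, 10, 13, 14, 15}
Step 16: union(11, 7) -> merged; set of 11 now {0, 1, 3, 4, 5, 6, 7, 8, 10, 11, 13, 14, 15}
Step 17: union(12, 8) -> merged; set of 12 now {0, 1, 3, 4, 5, 6, 7, 8, 10, 11, 12, 13, 14, 15}
Step 18: union(7, 13) -> already same set; set of 7 now {0, 1, 3, 4, 5, 6, 7, 8, 10, 11, 12, 13, 14, 15}
Component of 15: {0, 1, 3, 4, 5, 6, 7, 8, 10, 11, 12, 13, 14, 15}

Answer: 0, 1, 3, 4, 5, 6, 7, 8, 10, 11, 12, 13, 14, 15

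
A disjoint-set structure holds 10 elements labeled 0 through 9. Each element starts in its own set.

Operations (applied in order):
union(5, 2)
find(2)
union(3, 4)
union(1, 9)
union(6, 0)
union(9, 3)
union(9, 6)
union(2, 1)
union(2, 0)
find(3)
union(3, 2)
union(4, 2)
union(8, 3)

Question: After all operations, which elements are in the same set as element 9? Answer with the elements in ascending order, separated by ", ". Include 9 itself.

Answer: 0, 1, 2, 3, 4, 5, 6, 8, 9

Derivation:
Step 1: union(5, 2) -> merged; set of 5 now {2, 5}
Step 2: find(2) -> no change; set of 2 is {2, 5}
Step 3: union(3, 4) -> merged; set of 3 now {3, 4}
Step 4: union(1, 9) -> merged; set of 1 now {1, 9}
Step 5: union(6, 0) -> merged; set of 6 now {0, 6}
Step 6: union(9, 3) -> merged; set of 9 now {1, 3, 4, 9}
Step 7: union(9, 6) -> merged; set of 9 now {0, 1, 3, 4, 6, 9}
Step 8: union(2, 1) -> merged; set of 2 now {0, 1, 2, 3, 4, 5, 6, 9}
Step 9: union(2, 0) -> already same set; set of 2 now {0, 1, 2, 3, 4, 5, 6, 9}
Step 10: find(3) -> no change; set of 3 is {0, 1, 2, 3, 4, 5, 6, 9}
Step 11: union(3, 2) -> already same set; set of 3 now {0, 1, 2, 3, 4, 5, 6, 9}
Step 12: union(4, 2) -> already same set; set of 4 now {0, 1, 2, 3, 4, 5, 6, 9}
Step 13: union(8, 3) -> merged; set of 8 now {0, 1, 2, 3, 4, 5, 6, 8, 9}
Component of 9: {0, 1, 2, 3, 4, 5, 6, 8, 9}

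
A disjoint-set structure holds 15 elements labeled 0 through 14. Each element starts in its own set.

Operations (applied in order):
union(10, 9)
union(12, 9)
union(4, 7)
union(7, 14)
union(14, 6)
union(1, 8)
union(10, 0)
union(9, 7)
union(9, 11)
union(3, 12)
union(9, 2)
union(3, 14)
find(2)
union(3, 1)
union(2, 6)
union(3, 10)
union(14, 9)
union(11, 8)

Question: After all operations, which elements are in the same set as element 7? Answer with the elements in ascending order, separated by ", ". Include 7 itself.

Step 1: union(10, 9) -> merged; set of 10 now {9, 10}
Step 2: union(12, 9) -> merged; set of 12 now {9, 10, 12}
Step 3: union(4, 7) -> merged; set of 4 now {4, 7}
Step 4: union(7, 14) -> merged; set of 7 now {4, 7, 14}
Step 5: union(14, 6) -> merged; set of 14 now {4, 6, 7, 14}
Step 6: union(1, 8) -> merged; set of 1 now {1, 8}
Step 7: union(10, 0) -> merged; set of 10 now {0, 9, 10, 12}
Step 8: union(9, 7) -> merged; set of 9 now {0, 4, 6, 7, 9, 10, 12, 14}
Step 9: union(9, 11) -> merged; set of 9 now {0, 4, 6, 7, 9, 10, 11, 12, 14}
Step 10: union(3, 12) -> merged; set of 3 now {0, 3, 4, 6, 7, 9, 10, 11, 12, 14}
Step 11: union(9, 2) -> merged; set of 9 now {0, 2, 3, 4, 6, 7, 9, 10, 11, 12, 14}
Step 12: union(3, 14) -> already same set; set of 3 now {0, 2, 3, 4, 6, 7, 9, 10, 11, 12, 14}
Step 13: find(2) -> no change; set of 2 is {0, 2, 3, 4, 6, 7, 9, 10, 11, 12, 14}
Step 14: union(3, 1) -> merged; set of 3 now {0, 1, 2, 3, 4, 6, 7, 8, 9, 10, 11, 12, 14}
Step 15: union(2, 6) -> already same set; set of 2 now {0, 1, 2, 3, 4, 6, 7, 8, 9, 10, 11, 12, 14}
Step 16: union(3, 10) -> already same set; set of 3 now {0, 1, 2, 3, 4, 6, 7, 8, 9, 10, 11, 12, 14}
Step 17: union(14, 9) -> already same set; set of 14 now {0, 1, 2, 3, 4, 6, 7, 8, 9, 10, 11, 12, 14}
Step 18: union(11, 8) -> already same set; set of 11 now {0, 1, 2, 3, 4, 6, 7, 8, 9, 10, 11, 12, 14}
Component of 7: {0, 1, 2, 3, 4, 6, 7, 8, 9, 10, 11, 12, 14}

Answer: 0, 1, 2, 3, 4, 6, 7, 8, 9, 10, 11, 12, 14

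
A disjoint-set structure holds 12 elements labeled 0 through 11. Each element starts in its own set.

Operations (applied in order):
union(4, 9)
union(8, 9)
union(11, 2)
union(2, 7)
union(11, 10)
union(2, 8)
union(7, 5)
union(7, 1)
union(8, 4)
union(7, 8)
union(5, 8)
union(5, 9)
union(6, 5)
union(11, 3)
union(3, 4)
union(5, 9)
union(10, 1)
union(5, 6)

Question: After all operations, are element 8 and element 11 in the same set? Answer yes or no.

Answer: yes

Derivation:
Step 1: union(4, 9) -> merged; set of 4 now {4, 9}
Step 2: union(8, 9) -> merged; set of 8 now {4, 8, 9}
Step 3: union(11, 2) -> merged; set of 11 now {2, 11}
Step 4: union(2, 7) -> merged; set of 2 now {2, 7, 11}
Step 5: union(11, 10) -> merged; set of 11 now {2, 7, 10, 11}
Step 6: union(2, 8) -> merged; set of 2 now {2, 4, 7, 8, 9, 10, 11}
Step 7: union(7, 5) -> merged; set of 7 now {2, 4, 5, 7, 8, 9, 10, 11}
Step 8: union(7, 1) -> merged; set of 7 now {1, 2, 4, 5, 7, 8, 9, 10, 11}
Step 9: union(8, 4) -> already same set; set of 8 now {1, 2, 4, 5, 7, 8, 9, 10, 11}
Step 10: union(7, 8) -> already same set; set of 7 now {1, 2, 4, 5, 7, 8, 9, 10, 11}
Step 11: union(5, 8) -> already same set; set of 5 now {1, 2, 4, 5, 7, 8, 9, 10, 11}
Step 12: union(5, 9) -> already same set; set of 5 now {1, 2, 4, 5, 7, 8, 9, 10, 11}
Step 13: union(6, 5) -> merged; set of 6 now {1, 2, 4, 5, 6, 7, 8, 9, 10, 11}
Step 14: union(11, 3) -> merged; set of 11 now {1, 2, 3, 4, 5, 6, 7, 8, 9, 10, 11}
Step 15: union(3, 4) -> already same set; set of 3 now {1, 2, 3, 4, 5, 6, 7, 8, 9, 10, 11}
Step 16: union(5, 9) -> already same set; set of 5 now {1, 2, 3, 4, 5, 6, 7, 8, 9, 10, 11}
Step 17: union(10, 1) -> already same set; set of 10 now {1, 2, 3, 4, 5, 6, 7, 8, 9, 10, 11}
Step 18: union(5, 6) -> already same set; set of 5 now {1, 2, 3, 4, 5, 6, 7, 8, 9, 10, 11}
Set of 8: {1, 2, 3, 4, 5, 6, 7, 8, 9, 10, 11}; 11 is a member.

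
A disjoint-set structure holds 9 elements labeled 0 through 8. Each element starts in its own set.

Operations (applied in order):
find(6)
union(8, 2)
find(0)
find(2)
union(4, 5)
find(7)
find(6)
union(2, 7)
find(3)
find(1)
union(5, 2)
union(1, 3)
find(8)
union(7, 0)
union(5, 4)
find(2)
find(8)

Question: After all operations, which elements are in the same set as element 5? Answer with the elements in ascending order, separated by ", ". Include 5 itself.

Answer: 0, 2, 4, 5, 7, 8

Derivation:
Step 1: find(6) -> no change; set of 6 is {6}
Step 2: union(8, 2) -> merged; set of 8 now {2, 8}
Step 3: find(0) -> no change; set of 0 is {0}
Step 4: find(2) -> no change; set of 2 is {2, 8}
Step 5: union(4, 5) -> merged; set of 4 now {4, 5}
Step 6: find(7) -> no change; set of 7 is {7}
Step 7: find(6) -> no change; set of 6 is {6}
Step 8: union(2, 7) -> merged; set of 2 now {2, 7, 8}
Step 9: find(3) -> no change; set of 3 is {3}
Step 10: find(1) -> no change; set of 1 is {1}
Step 11: union(5, 2) -> merged; set of 5 now {2, 4, 5, 7, 8}
Step 12: union(1, 3) -> merged; set of 1 now {1, 3}
Step 13: find(8) -> no change; set of 8 is {2, 4, 5, 7, 8}
Step 14: union(7, 0) -> merged; set of 7 now {0, 2, 4, 5, 7, 8}
Step 15: union(5, 4) -> already same set; set of 5 now {0, 2, 4, 5, 7, 8}
Step 16: find(2) -> no change; set of 2 is {0, 2, 4, 5, 7, 8}
Step 17: find(8) -> no change; set of 8 is {0, 2, 4, 5, 7, 8}
Component of 5: {0, 2, 4, 5, 7, 8}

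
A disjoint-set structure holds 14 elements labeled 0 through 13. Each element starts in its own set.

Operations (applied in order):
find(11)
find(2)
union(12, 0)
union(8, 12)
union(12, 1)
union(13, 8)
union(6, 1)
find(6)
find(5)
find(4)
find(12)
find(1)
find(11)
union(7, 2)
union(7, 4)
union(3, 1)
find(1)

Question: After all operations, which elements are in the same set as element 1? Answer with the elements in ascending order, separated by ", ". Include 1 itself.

Answer: 0, 1, 3, 6, 8, 12, 13

Derivation:
Step 1: find(11) -> no change; set of 11 is {11}
Step 2: find(2) -> no change; set of 2 is {2}
Step 3: union(12, 0) -> merged; set of 12 now {0, 12}
Step 4: union(8, 12) -> merged; set of 8 now {0, 8, 12}
Step 5: union(12, 1) -> merged; set of 12 now {0, 1, 8, 12}
Step 6: union(13, 8) -> merged; set of 13 now {0, 1, 8, 12, 13}
Step 7: union(6, 1) -> merged; set of 6 now {0, 1, 6, 8, 12, 13}
Step 8: find(6) -> no change; set of 6 is {0, 1, 6, 8, 12, 13}
Step 9: find(5) -> no change; set of 5 is {5}
Step 10: find(4) -> no change; set of 4 is {4}
Step 11: find(12) -> no change; set of 12 is {0, 1, 6, 8, 12, 13}
Step 12: find(1) -> no change; set of 1 is {0, 1, 6, 8, 12, 13}
Step 13: find(11) -> no change; set of 11 is {11}
Step 14: union(7, 2) -> merged; set of 7 now {2, 7}
Step 15: union(7, 4) -> merged; set of 7 now {2, 4, 7}
Step 16: union(3, 1) -> merged; set of 3 now {0, 1, 3, 6, 8, 12, 13}
Step 17: find(1) -> no change; set of 1 is {0, 1, 3, 6, 8, 12, 13}
Component of 1: {0, 1, 3, 6, 8, 12, 13}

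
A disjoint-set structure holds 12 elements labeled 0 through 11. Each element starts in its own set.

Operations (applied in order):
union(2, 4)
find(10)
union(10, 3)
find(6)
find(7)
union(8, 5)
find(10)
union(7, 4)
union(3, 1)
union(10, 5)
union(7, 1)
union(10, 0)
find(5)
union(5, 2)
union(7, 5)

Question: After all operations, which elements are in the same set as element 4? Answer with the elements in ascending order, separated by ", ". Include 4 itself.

Answer: 0, 1, 2, 3, 4, 5, 7, 8, 10

Derivation:
Step 1: union(2, 4) -> merged; set of 2 now {2, 4}
Step 2: find(10) -> no change; set of 10 is {10}
Step 3: union(10, 3) -> merged; set of 10 now {3, 10}
Step 4: find(6) -> no change; set of 6 is {6}
Step 5: find(7) -> no change; set of 7 is {7}
Step 6: union(8, 5) -> merged; set of 8 now {5, 8}
Step 7: find(10) -> no change; set of 10 is {3, 10}
Step 8: union(7, 4) -> merged; set of 7 now {2, 4, 7}
Step 9: union(3, 1) -> merged; set of 3 now {1, 3, 10}
Step 10: union(10, 5) -> merged; set of 10 now {1, 3, 5, 8, 10}
Step 11: union(7, 1) -> merged; set of 7 now {1, 2, 3, 4, 5, 7, 8, 10}
Step 12: union(10, 0) -> merged; set of 10 now {0, 1, 2, 3, 4, 5, 7, 8, 10}
Step 13: find(5) -> no change; set of 5 is {0, 1, 2, 3, 4, 5, 7, 8, 10}
Step 14: union(5, 2) -> already same set; set of 5 now {0, 1, 2, 3, 4, 5, 7, 8, 10}
Step 15: union(7, 5) -> already same set; set of 7 now {0, 1, 2, 3, 4, 5, 7, 8, 10}
Component of 4: {0, 1, 2, 3, 4, 5, 7, 8, 10}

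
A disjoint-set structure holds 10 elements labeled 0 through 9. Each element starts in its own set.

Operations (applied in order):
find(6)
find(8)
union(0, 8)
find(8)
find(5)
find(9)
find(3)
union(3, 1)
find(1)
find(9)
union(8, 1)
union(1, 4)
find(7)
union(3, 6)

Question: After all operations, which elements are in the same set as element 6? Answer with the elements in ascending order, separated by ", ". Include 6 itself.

Step 1: find(6) -> no change; set of 6 is {6}
Step 2: find(8) -> no change; set of 8 is {8}
Step 3: union(0, 8) -> merged; set of 0 now {0, 8}
Step 4: find(8) -> no change; set of 8 is {0, 8}
Step 5: find(5) -> no change; set of 5 is {5}
Step 6: find(9) -> no change; set of 9 is {9}
Step 7: find(3) -> no change; set of 3 is {3}
Step 8: union(3, 1) -> merged; set of 3 now {1, 3}
Step 9: find(1) -> no change; set of 1 is {1, 3}
Step 10: find(9) -> no change; set of 9 is {9}
Step 11: union(8, 1) -> merged; set of 8 now {0, 1, 3, 8}
Step 12: union(1, 4) -> merged; set of 1 now {0, 1, 3, 4, 8}
Step 13: find(7) -> no change; set of 7 is {7}
Step 14: union(3, 6) -> merged; set of 3 now {0, 1, 3, 4, 6, 8}
Component of 6: {0, 1, 3, 4, 6, 8}

Answer: 0, 1, 3, 4, 6, 8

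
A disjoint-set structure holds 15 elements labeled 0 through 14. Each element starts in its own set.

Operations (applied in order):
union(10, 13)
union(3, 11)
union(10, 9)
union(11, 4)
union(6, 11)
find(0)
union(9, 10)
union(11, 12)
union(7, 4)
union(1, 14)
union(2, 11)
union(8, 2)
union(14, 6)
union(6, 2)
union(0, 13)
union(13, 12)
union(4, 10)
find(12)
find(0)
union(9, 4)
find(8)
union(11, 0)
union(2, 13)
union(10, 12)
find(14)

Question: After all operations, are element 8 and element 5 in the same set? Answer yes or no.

Answer: no

Derivation:
Step 1: union(10, 13) -> merged; set of 10 now {10, 13}
Step 2: union(3, 11) -> merged; set of 3 now {3, 11}
Step 3: union(10, 9) -> merged; set of 10 now {9, 10, 13}
Step 4: union(11, 4) -> merged; set of 11 now {3, 4, 11}
Step 5: union(6, 11) -> merged; set of 6 now {3, 4, 6, 11}
Step 6: find(0) -> no change; set of 0 is {0}
Step 7: union(9, 10) -> already same set; set of 9 now {9, 10, 13}
Step 8: union(11, 12) -> merged; set of 11 now {3, 4, 6, 11, 12}
Step 9: union(7, 4) -> merged; set of 7 now {3, 4, 6, 7, 11, 12}
Step 10: union(1, 14) -> merged; set of 1 now {1, 14}
Step 11: union(2, 11) -> merged; set of 2 now {2, 3, 4, 6, 7, 11, 12}
Step 12: union(8, 2) -> merged; set of 8 now {2, 3, 4, 6, 7, 8, 11, 12}
Step 13: union(14, 6) -> merged; set of 14 now {1, 2, 3, 4, 6, 7, 8, 11, 12, 14}
Step 14: union(6, 2) -> already same set; set of 6 now {1, 2, 3, 4, 6, 7, 8, 11, 12, 14}
Step 15: union(0, 13) -> merged; set of 0 now {0, 9, 10, 13}
Step 16: union(13, 12) -> merged; set of 13 now {0, 1, 2, 3, 4, 6, 7, 8, 9, 10, 11, 12, 13, 14}
Step 17: union(4, 10) -> already same set; set of 4 now {0, 1, 2, 3, 4, 6, 7, 8, 9, 10, 11, 12, 13, 14}
Step 18: find(12) -> no change; set of 12 is {0, 1, 2, 3, 4, 6, 7, 8, 9, 10, 11, 12, 13, 14}
Step 19: find(0) -> no change; set of 0 is {0, 1, 2, 3, 4, 6, 7, 8, 9, 10, 11, 12, 13, 14}
Step 20: union(9, 4) -> already same set; set of 9 now {0, 1, 2, 3, 4, 6, 7, 8, 9, 10, 11, 12, 13, 14}
Step 21: find(8) -> no change; set of 8 is {0, 1, 2, 3, 4, 6, 7, 8, 9, 10, 11, 12, 13, 14}
Step 22: union(11, 0) -> already same set; set of 11 now {0, 1, 2, 3, 4, 6, 7, 8, 9, 10, 11, 12, 13, 14}
Step 23: union(2, 13) -> already same set; set of 2 now {0, 1, 2, 3, 4, 6, 7, 8, 9, 10, 11, 12, 13, 14}
Step 24: union(10, 12) -> already same set; set of 10 now {0, 1, 2, 3, 4, 6, 7, 8, 9, 10, 11, 12, 13, 14}
Step 25: find(14) -> no change; set of 14 is {0, 1, 2, 3, 4, 6, 7, 8, 9, 10, 11, 12, 13, 14}
Set of 8: {0, 1, 2, 3, 4, 6, 7, 8, 9, 10, 11, 12, 13, 14}; 5 is not a member.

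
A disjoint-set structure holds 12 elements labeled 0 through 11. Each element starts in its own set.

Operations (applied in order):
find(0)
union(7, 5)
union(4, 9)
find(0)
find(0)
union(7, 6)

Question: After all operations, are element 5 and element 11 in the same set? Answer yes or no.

Step 1: find(0) -> no change; set of 0 is {0}
Step 2: union(7, 5) -> merged; set of 7 now {5, 7}
Step 3: union(4, 9) -> merged; set of 4 now {4, 9}
Step 4: find(0) -> no change; set of 0 is {0}
Step 5: find(0) -> no change; set of 0 is {0}
Step 6: union(7, 6) -> merged; set of 7 now {5, 6, 7}
Set of 5: {5, 6, 7}; 11 is not a member.

Answer: no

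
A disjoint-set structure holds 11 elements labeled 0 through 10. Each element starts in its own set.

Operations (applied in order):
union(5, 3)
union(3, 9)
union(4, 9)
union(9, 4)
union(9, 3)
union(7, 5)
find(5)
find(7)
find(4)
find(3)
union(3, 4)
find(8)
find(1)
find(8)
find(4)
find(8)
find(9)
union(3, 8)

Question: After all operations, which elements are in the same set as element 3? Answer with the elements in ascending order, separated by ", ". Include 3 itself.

Step 1: union(5, 3) -> merged; set of 5 now {3, 5}
Step 2: union(3, 9) -> merged; set of 3 now {3, 5, 9}
Step 3: union(4, 9) -> merged; set of 4 now {3, 4, 5, 9}
Step 4: union(9, 4) -> already same set; set of 9 now {3, 4, 5, 9}
Step 5: union(9, 3) -> already same set; set of 9 now {3, 4, 5, 9}
Step 6: union(7, 5) -> merged; set of 7 now {3, 4, 5, 7, 9}
Step 7: find(5) -> no change; set of 5 is {3, 4, 5, 7, 9}
Step 8: find(7) -> no change; set of 7 is {3, 4, 5, 7, 9}
Step 9: find(4) -> no change; set of 4 is {3, 4, 5, 7, 9}
Step 10: find(3) -> no change; set of 3 is {3, 4, 5, 7, 9}
Step 11: union(3, 4) -> already same set; set of 3 now {3, 4, 5, 7, 9}
Step 12: find(8) -> no change; set of 8 is {8}
Step 13: find(1) -> no change; set of 1 is {1}
Step 14: find(8) -> no change; set of 8 is {8}
Step 15: find(4) -> no change; set of 4 is {3, 4, 5, 7, 9}
Step 16: find(8) -> no change; set of 8 is {8}
Step 17: find(9) -> no change; set of 9 is {3, 4, 5, 7, 9}
Step 18: union(3, 8) -> merged; set of 3 now {3, 4, 5, 7, 8, 9}
Component of 3: {3, 4, 5, 7, 8, 9}

Answer: 3, 4, 5, 7, 8, 9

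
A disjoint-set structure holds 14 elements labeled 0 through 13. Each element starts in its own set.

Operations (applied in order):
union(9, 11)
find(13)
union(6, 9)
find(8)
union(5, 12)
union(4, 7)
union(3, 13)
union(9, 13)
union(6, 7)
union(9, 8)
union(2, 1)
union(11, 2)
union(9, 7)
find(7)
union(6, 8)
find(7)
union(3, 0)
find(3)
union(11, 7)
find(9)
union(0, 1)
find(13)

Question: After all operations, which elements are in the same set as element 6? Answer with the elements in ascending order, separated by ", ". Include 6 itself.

Step 1: union(9, 11) -> merged; set of 9 now {9, 11}
Step 2: find(13) -> no change; set of 13 is {13}
Step 3: union(6, 9) -> merged; set of 6 now {6, 9, 11}
Step 4: find(8) -> no change; set of 8 is {8}
Step 5: union(5, 12) -> merged; set of 5 now {5, 12}
Step 6: union(4, 7) -> merged; set of 4 now {4, 7}
Step 7: union(3, 13) -> merged; set of 3 now {3, 13}
Step 8: union(9, 13) -> merged; set of 9 now {3, 6, 9, 11, 13}
Step 9: union(6, 7) -> merged; set of 6 now {3, 4, 6, 7, 9, 11, 13}
Step 10: union(9, 8) -> merged; set of 9 now {3, 4, 6, 7, 8, 9, 11, 13}
Step 11: union(2, 1) -> merged; set of 2 now {1, 2}
Step 12: union(11, 2) -> merged; set of 11 now {1, 2, 3, 4, 6, 7, 8, 9, 11, 13}
Step 13: union(9, 7) -> already same set; set of 9 now {1, 2, 3, 4, 6, 7, 8, 9, 11, 13}
Step 14: find(7) -> no change; set of 7 is {1, 2, 3, 4, 6, 7, 8, 9, 11, 13}
Step 15: union(6, 8) -> already same set; set of 6 now {1, 2, 3, 4, 6, 7, 8, 9, 11, 13}
Step 16: find(7) -> no change; set of 7 is {1, 2, 3, 4, 6, 7, 8, 9, 11, 13}
Step 17: union(3, 0) -> merged; set of 3 now {0, 1, 2, 3, 4, 6, 7, 8, 9, 11, 13}
Step 18: find(3) -> no change; set of 3 is {0, 1, 2, 3, 4, 6, 7, 8, 9, 11, 13}
Step 19: union(11, 7) -> already same set; set of 11 now {0, 1, 2, 3, 4, 6, 7, 8, 9, 11, 13}
Step 20: find(9) -> no change; set of 9 is {0, 1, 2, 3, 4, 6, 7, 8, 9, 11, 13}
Step 21: union(0, 1) -> already same set; set of 0 now {0, 1, 2, 3, 4, 6, 7, 8, 9, 11, 13}
Step 22: find(13) -> no change; set of 13 is {0, 1, 2, 3, 4, 6, 7, 8, 9, 11, 13}
Component of 6: {0, 1, 2, 3, 4, 6, 7, 8, 9, 11, 13}

Answer: 0, 1, 2, 3, 4, 6, 7, 8, 9, 11, 13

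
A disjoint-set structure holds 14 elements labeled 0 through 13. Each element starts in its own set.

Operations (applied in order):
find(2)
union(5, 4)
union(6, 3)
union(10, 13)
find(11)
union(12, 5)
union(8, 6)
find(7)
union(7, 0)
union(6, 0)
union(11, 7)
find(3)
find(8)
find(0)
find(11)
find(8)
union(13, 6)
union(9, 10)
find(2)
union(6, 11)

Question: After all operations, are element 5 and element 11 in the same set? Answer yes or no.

Step 1: find(2) -> no change; set of 2 is {2}
Step 2: union(5, 4) -> merged; set of 5 now {4, 5}
Step 3: union(6, 3) -> merged; set of 6 now {3, 6}
Step 4: union(10, 13) -> merged; set of 10 now {10, 13}
Step 5: find(11) -> no change; set of 11 is {11}
Step 6: union(12, 5) -> merged; set of 12 now {4, 5, 12}
Step 7: union(8, 6) -> merged; set of 8 now {3, 6, 8}
Step 8: find(7) -> no change; set of 7 is {7}
Step 9: union(7, 0) -> merged; set of 7 now {0, 7}
Step 10: union(6, 0) -> merged; set of 6 now {0, 3, 6, 7, 8}
Step 11: union(11, 7) -> merged; set of 11 now {0, 3, 6, 7, 8, 11}
Step 12: find(3) -> no change; set of 3 is {0, 3, 6, 7, 8, 11}
Step 13: find(8) -> no change; set of 8 is {0, 3, 6, 7, 8, 11}
Step 14: find(0) -> no change; set of 0 is {0, 3, 6, 7, 8, 11}
Step 15: find(11) -> no change; set of 11 is {0, 3, 6, 7, 8, 11}
Step 16: find(8) -> no change; set of 8 is {0, 3, 6, 7, 8, 11}
Step 17: union(13, 6) -> merged; set of 13 now {0, 3, 6, 7, 8, 10, 11, 13}
Step 18: union(9, 10) -> merged; set of 9 now {0, 3, 6, 7, 8, 9, 10, 11, 13}
Step 19: find(2) -> no change; set of 2 is {2}
Step 20: union(6, 11) -> already same set; set of 6 now {0, 3, 6, 7, 8, 9, 10, 11, 13}
Set of 5: {4, 5, 12}; 11 is not a member.

Answer: no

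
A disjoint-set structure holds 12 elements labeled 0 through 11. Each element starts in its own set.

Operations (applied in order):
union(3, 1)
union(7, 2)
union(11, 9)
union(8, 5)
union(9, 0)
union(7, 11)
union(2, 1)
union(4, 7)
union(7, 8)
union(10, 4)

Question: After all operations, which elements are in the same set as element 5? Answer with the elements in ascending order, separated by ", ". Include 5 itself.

Step 1: union(3, 1) -> merged; set of 3 now {1, 3}
Step 2: union(7, 2) -> merged; set of 7 now {2, 7}
Step 3: union(11, 9) -> merged; set of 11 now {9, 11}
Step 4: union(8, 5) -> merged; set of 8 now {5, 8}
Step 5: union(9, 0) -> merged; set of 9 now {0, 9, 11}
Step 6: union(7, 11) -> merged; set of 7 now {0, 2, 7, 9, 11}
Step 7: union(2, 1) -> merged; set of 2 now {0, 1, 2, 3, 7, 9, 11}
Step 8: union(4, 7) -> merged; set of 4 now {0, 1, 2, 3, 4, 7, 9, 11}
Step 9: union(7, 8) -> merged; set of 7 now {0, 1, 2, 3, 4, 5, 7, 8, 9, 11}
Step 10: union(10, 4) -> merged; set of 10 now {0, 1, 2, 3, 4, 5, 7, 8, 9, 10, 11}
Component of 5: {0, 1, 2, 3, 4, 5, 7, 8, 9, 10, 11}

Answer: 0, 1, 2, 3, 4, 5, 7, 8, 9, 10, 11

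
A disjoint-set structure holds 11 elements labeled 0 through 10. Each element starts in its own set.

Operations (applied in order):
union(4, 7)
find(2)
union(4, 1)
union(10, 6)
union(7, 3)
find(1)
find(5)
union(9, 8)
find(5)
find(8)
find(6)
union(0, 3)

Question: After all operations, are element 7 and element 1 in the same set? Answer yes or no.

Answer: yes

Derivation:
Step 1: union(4, 7) -> merged; set of 4 now {4, 7}
Step 2: find(2) -> no change; set of 2 is {2}
Step 3: union(4, 1) -> merged; set of 4 now {1, 4, 7}
Step 4: union(10, 6) -> merged; set of 10 now {6, 10}
Step 5: union(7, 3) -> merged; set of 7 now {1, 3, 4, 7}
Step 6: find(1) -> no change; set of 1 is {1, 3, 4, 7}
Step 7: find(5) -> no change; set of 5 is {5}
Step 8: union(9, 8) -> merged; set of 9 now {8, 9}
Step 9: find(5) -> no change; set of 5 is {5}
Step 10: find(8) -> no change; set of 8 is {8, 9}
Step 11: find(6) -> no change; set of 6 is {6, 10}
Step 12: union(0, 3) -> merged; set of 0 now {0, 1, 3, 4, 7}
Set of 7: {0, 1, 3, 4, 7}; 1 is a member.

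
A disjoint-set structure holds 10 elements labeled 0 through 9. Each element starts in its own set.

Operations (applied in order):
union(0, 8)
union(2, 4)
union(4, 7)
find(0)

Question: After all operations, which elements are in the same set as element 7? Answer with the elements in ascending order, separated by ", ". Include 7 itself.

Answer: 2, 4, 7

Derivation:
Step 1: union(0, 8) -> merged; set of 0 now {0, 8}
Step 2: union(2, 4) -> merged; set of 2 now {2, 4}
Step 3: union(4, 7) -> merged; set of 4 now {2, 4, 7}
Step 4: find(0) -> no change; set of 0 is {0, 8}
Component of 7: {2, 4, 7}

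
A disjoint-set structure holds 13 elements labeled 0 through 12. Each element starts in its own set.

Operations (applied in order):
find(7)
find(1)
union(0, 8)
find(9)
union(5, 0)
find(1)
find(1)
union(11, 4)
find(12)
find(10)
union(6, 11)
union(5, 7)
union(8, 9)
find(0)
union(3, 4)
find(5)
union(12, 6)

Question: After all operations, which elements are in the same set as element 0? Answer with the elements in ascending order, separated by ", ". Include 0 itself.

Step 1: find(7) -> no change; set of 7 is {7}
Step 2: find(1) -> no change; set of 1 is {1}
Step 3: union(0, 8) -> merged; set of 0 now {0, 8}
Step 4: find(9) -> no change; set of 9 is {9}
Step 5: union(5, 0) -> merged; set of 5 now {0, 5, 8}
Step 6: find(1) -> no change; set of 1 is {1}
Step 7: find(1) -> no change; set of 1 is {1}
Step 8: union(11, 4) -> merged; set of 11 now {4, 11}
Step 9: find(12) -> no change; set of 12 is {12}
Step 10: find(10) -> no change; set of 10 is {10}
Step 11: union(6, 11) -> merged; set of 6 now {4, 6, 11}
Step 12: union(5, 7) -> merged; set of 5 now {0, 5, 7, 8}
Step 13: union(8, 9) -> merged; set of 8 now {0, 5, 7, 8, 9}
Step 14: find(0) -> no change; set of 0 is {0, 5, 7, 8, 9}
Step 15: union(3, 4) -> merged; set of 3 now {3, 4, 6, 11}
Step 16: find(5) -> no change; set of 5 is {0, 5, 7, 8, 9}
Step 17: union(12, 6) -> merged; set of 12 now {3, 4, 6, 11, 12}
Component of 0: {0, 5, 7, 8, 9}

Answer: 0, 5, 7, 8, 9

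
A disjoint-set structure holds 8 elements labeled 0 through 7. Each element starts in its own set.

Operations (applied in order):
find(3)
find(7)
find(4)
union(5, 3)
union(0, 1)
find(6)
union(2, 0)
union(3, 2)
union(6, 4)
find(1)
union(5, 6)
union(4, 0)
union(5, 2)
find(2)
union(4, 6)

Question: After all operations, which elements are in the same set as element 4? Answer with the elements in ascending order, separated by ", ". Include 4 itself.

Answer: 0, 1, 2, 3, 4, 5, 6

Derivation:
Step 1: find(3) -> no change; set of 3 is {3}
Step 2: find(7) -> no change; set of 7 is {7}
Step 3: find(4) -> no change; set of 4 is {4}
Step 4: union(5, 3) -> merged; set of 5 now {3, 5}
Step 5: union(0, 1) -> merged; set of 0 now {0, 1}
Step 6: find(6) -> no change; set of 6 is {6}
Step 7: union(2, 0) -> merged; set of 2 now {0, 1, 2}
Step 8: union(3, 2) -> merged; set of 3 now {0, 1, 2, 3, 5}
Step 9: union(6, 4) -> merged; set of 6 now {4, 6}
Step 10: find(1) -> no change; set of 1 is {0, 1, 2, 3, 5}
Step 11: union(5, 6) -> merged; set of 5 now {0, 1, 2, 3, 4, 5, 6}
Step 12: union(4, 0) -> already same set; set of 4 now {0, 1, 2, 3, 4, 5, 6}
Step 13: union(5, 2) -> already same set; set of 5 now {0, 1, 2, 3, 4, 5, 6}
Step 14: find(2) -> no change; set of 2 is {0, 1, 2, 3, 4, 5, 6}
Step 15: union(4, 6) -> already same set; set of 4 now {0, 1, 2, 3, 4, 5, 6}
Component of 4: {0, 1, 2, 3, 4, 5, 6}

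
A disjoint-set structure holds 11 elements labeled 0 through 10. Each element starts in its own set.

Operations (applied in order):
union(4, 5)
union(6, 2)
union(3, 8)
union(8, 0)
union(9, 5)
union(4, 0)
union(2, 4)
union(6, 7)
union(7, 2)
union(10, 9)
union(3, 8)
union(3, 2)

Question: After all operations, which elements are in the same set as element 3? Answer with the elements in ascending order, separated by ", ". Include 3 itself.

Answer: 0, 2, 3, 4, 5, 6, 7, 8, 9, 10

Derivation:
Step 1: union(4, 5) -> merged; set of 4 now {4, 5}
Step 2: union(6, 2) -> merged; set of 6 now {2, 6}
Step 3: union(3, 8) -> merged; set of 3 now {3, 8}
Step 4: union(8, 0) -> merged; set of 8 now {0, 3, 8}
Step 5: union(9, 5) -> merged; set of 9 now {4, 5, 9}
Step 6: union(4, 0) -> merged; set of 4 now {0, 3, 4, 5, 8, 9}
Step 7: union(2, 4) -> merged; set of 2 now {0, 2, 3, 4, 5, 6, 8, 9}
Step 8: union(6, 7) -> merged; set of 6 now {0, 2, 3, 4, 5, 6, 7, 8, 9}
Step 9: union(7, 2) -> already same set; set of 7 now {0, 2, 3, 4, 5, 6, 7, 8, 9}
Step 10: union(10, 9) -> merged; set of 10 now {0, 2, 3, 4, 5, 6, 7, 8, 9, 10}
Step 11: union(3, 8) -> already same set; set of 3 now {0, 2, 3, 4, 5, 6, 7, 8, 9, 10}
Step 12: union(3, 2) -> already same set; set of 3 now {0, 2, 3, 4, 5, 6, 7, 8, 9, 10}
Component of 3: {0, 2, 3, 4, 5, 6, 7, 8, 9, 10}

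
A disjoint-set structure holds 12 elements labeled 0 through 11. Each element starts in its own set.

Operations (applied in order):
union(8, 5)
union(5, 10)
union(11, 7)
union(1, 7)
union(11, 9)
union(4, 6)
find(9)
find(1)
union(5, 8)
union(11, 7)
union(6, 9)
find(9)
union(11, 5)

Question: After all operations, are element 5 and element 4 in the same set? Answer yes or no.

Answer: yes

Derivation:
Step 1: union(8, 5) -> merged; set of 8 now {5, 8}
Step 2: union(5, 10) -> merged; set of 5 now {5, 8, 10}
Step 3: union(11, 7) -> merged; set of 11 now {7, 11}
Step 4: union(1, 7) -> merged; set of 1 now {1, 7, 11}
Step 5: union(11, 9) -> merged; set of 11 now {1, 7, 9, 11}
Step 6: union(4, 6) -> merged; set of 4 now {4, 6}
Step 7: find(9) -> no change; set of 9 is {1, 7, 9, 11}
Step 8: find(1) -> no change; set of 1 is {1, 7, 9, 11}
Step 9: union(5, 8) -> already same set; set of 5 now {5, 8, 10}
Step 10: union(11, 7) -> already same set; set of 11 now {1, 7, 9, 11}
Step 11: union(6, 9) -> merged; set of 6 now {1, 4, 6, 7, 9, 11}
Step 12: find(9) -> no change; set of 9 is {1, 4, 6, 7, 9, 11}
Step 13: union(11, 5) -> merged; set of 11 now {1, 4, 5, 6, 7, 8, 9, 10, 11}
Set of 5: {1, 4, 5, 6, 7, 8, 9, 10, 11}; 4 is a member.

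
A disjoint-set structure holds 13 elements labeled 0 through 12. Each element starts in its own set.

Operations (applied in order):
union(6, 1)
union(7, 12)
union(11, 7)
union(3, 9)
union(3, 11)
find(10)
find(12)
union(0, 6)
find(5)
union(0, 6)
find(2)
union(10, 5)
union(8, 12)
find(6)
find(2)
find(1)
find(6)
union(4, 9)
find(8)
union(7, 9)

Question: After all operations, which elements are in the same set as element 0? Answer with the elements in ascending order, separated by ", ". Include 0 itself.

Step 1: union(6, 1) -> merged; set of 6 now {1, 6}
Step 2: union(7, 12) -> merged; set of 7 now {7, 12}
Step 3: union(11, 7) -> merged; set of 11 now {7, 11, 12}
Step 4: union(3, 9) -> merged; set of 3 now {3, 9}
Step 5: union(3, 11) -> merged; set of 3 now {3, 7, 9, 11, 12}
Step 6: find(10) -> no change; set of 10 is {10}
Step 7: find(12) -> no change; set of 12 is {3, 7, 9, 11, 12}
Step 8: union(0, 6) -> merged; set of 0 now {0, 1, 6}
Step 9: find(5) -> no change; set of 5 is {5}
Step 10: union(0, 6) -> already same set; set of 0 now {0, 1, 6}
Step 11: find(2) -> no change; set of 2 is {2}
Step 12: union(10, 5) -> merged; set of 10 now {5, 10}
Step 13: union(8, 12) -> merged; set of 8 now {3, 7, 8, 9, 11, 12}
Step 14: find(6) -> no change; set of 6 is {0, 1, 6}
Step 15: find(2) -> no change; set of 2 is {2}
Step 16: find(1) -> no change; set of 1 is {0, 1, 6}
Step 17: find(6) -> no change; set of 6 is {0, 1, 6}
Step 18: union(4, 9) -> merged; set of 4 now {3, 4, 7, 8, 9, 11, 12}
Step 19: find(8) -> no change; set of 8 is {3, 4, 7, 8, 9, 11, 12}
Step 20: union(7, 9) -> already same set; set of 7 now {3, 4, 7, 8, 9, 11, 12}
Component of 0: {0, 1, 6}

Answer: 0, 1, 6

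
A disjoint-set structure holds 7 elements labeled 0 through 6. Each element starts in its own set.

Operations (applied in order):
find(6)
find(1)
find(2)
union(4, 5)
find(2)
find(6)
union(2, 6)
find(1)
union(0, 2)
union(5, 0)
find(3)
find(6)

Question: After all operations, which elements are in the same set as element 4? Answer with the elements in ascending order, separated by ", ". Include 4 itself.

Answer: 0, 2, 4, 5, 6

Derivation:
Step 1: find(6) -> no change; set of 6 is {6}
Step 2: find(1) -> no change; set of 1 is {1}
Step 3: find(2) -> no change; set of 2 is {2}
Step 4: union(4, 5) -> merged; set of 4 now {4, 5}
Step 5: find(2) -> no change; set of 2 is {2}
Step 6: find(6) -> no change; set of 6 is {6}
Step 7: union(2, 6) -> merged; set of 2 now {2, 6}
Step 8: find(1) -> no change; set of 1 is {1}
Step 9: union(0, 2) -> merged; set of 0 now {0, 2, 6}
Step 10: union(5, 0) -> merged; set of 5 now {0, 2, 4, 5, 6}
Step 11: find(3) -> no change; set of 3 is {3}
Step 12: find(6) -> no change; set of 6 is {0, 2, 4, 5, 6}
Component of 4: {0, 2, 4, 5, 6}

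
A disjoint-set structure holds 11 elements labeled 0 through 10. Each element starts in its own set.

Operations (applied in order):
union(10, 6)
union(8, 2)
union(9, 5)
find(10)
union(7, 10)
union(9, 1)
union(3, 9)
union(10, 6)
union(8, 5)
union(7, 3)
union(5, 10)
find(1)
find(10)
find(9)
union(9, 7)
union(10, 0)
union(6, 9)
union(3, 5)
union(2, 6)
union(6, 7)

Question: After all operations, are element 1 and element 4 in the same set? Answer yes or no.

Answer: no

Derivation:
Step 1: union(10, 6) -> merged; set of 10 now {6, 10}
Step 2: union(8, 2) -> merged; set of 8 now {2, 8}
Step 3: union(9, 5) -> merged; set of 9 now {5, 9}
Step 4: find(10) -> no change; set of 10 is {6, 10}
Step 5: union(7, 10) -> merged; set of 7 now {6, 7, 10}
Step 6: union(9, 1) -> merged; set of 9 now {1, 5, 9}
Step 7: union(3, 9) -> merged; set of 3 now {1, 3, 5, 9}
Step 8: union(10, 6) -> already same set; set of 10 now {6, 7, 10}
Step 9: union(8, 5) -> merged; set of 8 now {1, 2, 3, 5, 8, 9}
Step 10: union(7, 3) -> merged; set of 7 now {1, 2, 3, 5, 6, 7, 8, 9, 10}
Step 11: union(5, 10) -> already same set; set of 5 now {1, 2, 3, 5, 6, 7, 8, 9, 10}
Step 12: find(1) -> no change; set of 1 is {1, 2, 3, 5, 6, 7, 8, 9, 10}
Step 13: find(10) -> no change; set of 10 is {1, 2, 3, 5, 6, 7, 8, 9, 10}
Step 14: find(9) -> no change; set of 9 is {1, 2, 3, 5, 6, 7, 8, 9, 10}
Step 15: union(9, 7) -> already same set; set of 9 now {1, 2, 3, 5, 6, 7, 8, 9, 10}
Step 16: union(10, 0) -> merged; set of 10 now {0, 1, 2, 3, 5, 6, 7, 8, 9, 10}
Step 17: union(6, 9) -> already same set; set of 6 now {0, 1, 2, 3, 5, 6, 7, 8, 9, 10}
Step 18: union(3, 5) -> already same set; set of 3 now {0, 1, 2, 3, 5, 6, 7, 8, 9, 10}
Step 19: union(2, 6) -> already same set; set of 2 now {0, 1, 2, 3, 5, 6, 7, 8, 9, 10}
Step 20: union(6, 7) -> already same set; set of 6 now {0, 1, 2, 3, 5, 6, 7, 8, 9, 10}
Set of 1: {0, 1, 2, 3, 5, 6, 7, 8, 9, 10}; 4 is not a member.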